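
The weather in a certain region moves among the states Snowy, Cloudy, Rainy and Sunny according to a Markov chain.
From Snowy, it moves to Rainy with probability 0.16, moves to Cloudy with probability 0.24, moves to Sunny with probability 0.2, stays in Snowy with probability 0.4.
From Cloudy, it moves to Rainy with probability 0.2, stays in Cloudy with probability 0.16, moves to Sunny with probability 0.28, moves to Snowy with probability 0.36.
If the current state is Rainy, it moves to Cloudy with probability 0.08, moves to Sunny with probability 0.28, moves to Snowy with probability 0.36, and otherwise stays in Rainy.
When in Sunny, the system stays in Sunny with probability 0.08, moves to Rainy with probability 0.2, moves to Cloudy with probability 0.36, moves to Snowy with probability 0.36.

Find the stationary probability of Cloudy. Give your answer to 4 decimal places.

0.2156

Let the stationary distribution be π with π = πP and π_1 + π_2 + π_3 + π_4 = 1.
π_1 = 0.4·π_1 + 0.36·π_2 + 0.36·π_3 + 0.36·π_4
π_2 = 0.24·π_1 + 0.16·π_2 + 0.08·π_3 + 0.36·π_4
π_3 = 0.16·π_1 + 0.2·π_2 + 0.28·π_3 + 0.2·π_4
Solving with the normalization constraint gives π = (0.3750, 0.2156, 0.2011, 0.2083).
So the stationary probability of Cloudy is 0.2156.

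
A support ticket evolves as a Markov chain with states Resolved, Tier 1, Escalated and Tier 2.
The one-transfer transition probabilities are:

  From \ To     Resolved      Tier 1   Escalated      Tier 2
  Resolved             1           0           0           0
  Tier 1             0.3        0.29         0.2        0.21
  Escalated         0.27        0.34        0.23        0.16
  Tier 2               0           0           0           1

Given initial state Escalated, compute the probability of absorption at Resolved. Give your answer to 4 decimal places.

0.6135

Let h(s) be the probability of absorption at Resolved starting from transient state s. Then h(Resolved) = 1 and h(Tier 2) = 0. By first-step analysis:
h(Tier 1) = 0.3·1 + 0.29·h(Tier 1) + 0.2·h(Escalated) + 0.21·0
h(Escalated) = 0.27·1 + 0.34·h(Tier 1) + 0.23·h(Escalated) + 0.16·0
Solving: h(Tier 1) = 0.5954, h(Escalated) = 0.6135.
Starting from Escalated, the probability is 0.6135.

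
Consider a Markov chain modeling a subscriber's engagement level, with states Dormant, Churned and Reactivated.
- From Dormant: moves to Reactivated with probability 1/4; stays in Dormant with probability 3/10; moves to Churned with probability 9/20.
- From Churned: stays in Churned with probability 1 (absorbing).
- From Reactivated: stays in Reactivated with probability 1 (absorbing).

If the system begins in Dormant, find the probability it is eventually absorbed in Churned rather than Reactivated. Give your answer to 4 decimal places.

Let h(s) be the probability of absorption at Churned starting from transient state s. Then h(Churned) = 1 and h(Reactivated) = 0. By first-step analysis:
h(Dormant) = 0.3·h(Dormant) + 0.45·1 + 0.25·0
Solving: h(Dormant) = 0.6429.
Starting from Dormant, the probability is 0.6429.

0.6429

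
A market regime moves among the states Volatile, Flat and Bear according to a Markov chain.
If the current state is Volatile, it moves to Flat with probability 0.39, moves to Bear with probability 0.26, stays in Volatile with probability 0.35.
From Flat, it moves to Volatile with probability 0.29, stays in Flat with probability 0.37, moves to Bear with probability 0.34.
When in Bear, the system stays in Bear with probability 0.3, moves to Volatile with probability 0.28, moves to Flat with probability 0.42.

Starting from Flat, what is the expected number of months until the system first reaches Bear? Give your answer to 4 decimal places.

3.1714

Let t(s) be the expected number of months to first reach Bear from state s, with t(Bear) = 0. Conditioning on the first month:
t(Volatile) = 1 + 0.35·t(Volatile) + 0.39·t(Flat)
t(Flat) = 1 + 0.29·t(Volatile) + 0.37·t(Flat)
Solving: t(Volatile) = 3.4413, t(Flat) = 3.1714.
Expected months from Flat to Bear: 3.1714.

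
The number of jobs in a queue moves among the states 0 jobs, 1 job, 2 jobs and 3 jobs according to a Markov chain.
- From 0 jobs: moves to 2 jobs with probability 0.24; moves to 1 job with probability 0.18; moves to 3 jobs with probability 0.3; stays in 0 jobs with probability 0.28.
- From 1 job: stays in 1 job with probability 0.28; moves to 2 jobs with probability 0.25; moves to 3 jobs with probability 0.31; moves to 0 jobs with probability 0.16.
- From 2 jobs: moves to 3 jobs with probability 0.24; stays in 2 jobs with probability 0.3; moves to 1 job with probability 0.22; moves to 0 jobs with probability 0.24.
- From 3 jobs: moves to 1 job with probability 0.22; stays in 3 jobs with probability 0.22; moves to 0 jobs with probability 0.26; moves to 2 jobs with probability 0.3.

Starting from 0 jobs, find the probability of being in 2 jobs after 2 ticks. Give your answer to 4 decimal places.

0.2742

Propagate the distribution vector 2 ticks from 0 jobs.
After 0 ticks: (1.0000, 0.0000, 0.0000, 0.0000)
After 1 tick: (0.2800, 0.1800, 0.2400, 0.3000)
After 2 ticks: (0.2428, 0.2196, 0.2742, 0.2634)
P(in 2 jobs after 2 ticks) = 0.2742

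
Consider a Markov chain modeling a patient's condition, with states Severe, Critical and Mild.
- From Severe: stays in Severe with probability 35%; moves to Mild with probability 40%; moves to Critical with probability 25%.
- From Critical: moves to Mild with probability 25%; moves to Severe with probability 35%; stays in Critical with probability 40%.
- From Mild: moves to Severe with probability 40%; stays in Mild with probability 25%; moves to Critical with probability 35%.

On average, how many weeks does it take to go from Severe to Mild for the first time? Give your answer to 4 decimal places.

2.8099

Let t(s) be the expected number of weeks to first reach Mild from state s, with t(Mild) = 0. Conditioning on the first week:
t(Severe) = 1 + 0.35·t(Severe) + 0.25·t(Critical)
t(Critical) = 1 + 0.35·t(Severe) + 0.4·t(Critical)
Solving: t(Severe) = 2.8099, t(Critical) = 3.3058.
Expected weeks from Severe to Mild: 2.8099.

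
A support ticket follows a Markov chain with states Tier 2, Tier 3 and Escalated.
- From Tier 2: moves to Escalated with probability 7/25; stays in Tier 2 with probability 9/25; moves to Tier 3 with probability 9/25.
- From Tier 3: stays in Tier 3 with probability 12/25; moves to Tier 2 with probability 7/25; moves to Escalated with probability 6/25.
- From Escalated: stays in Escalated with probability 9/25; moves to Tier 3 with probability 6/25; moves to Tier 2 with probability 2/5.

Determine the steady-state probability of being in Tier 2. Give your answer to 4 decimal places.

Let the stationary distribution be π with π = πP and π_1 + π_2 + π_3 = 1.
π_1 = 0.36·π_1 + 0.28·π_2 + 0.4·π_3
π_2 = 0.36·π_1 + 0.48·π_2 + 0.24·π_3
Solving with the normalization constraint gives π = (0.3419, 0.3698, 0.2883).
So the stationary probability of Tier 2 is 0.3419.

0.3419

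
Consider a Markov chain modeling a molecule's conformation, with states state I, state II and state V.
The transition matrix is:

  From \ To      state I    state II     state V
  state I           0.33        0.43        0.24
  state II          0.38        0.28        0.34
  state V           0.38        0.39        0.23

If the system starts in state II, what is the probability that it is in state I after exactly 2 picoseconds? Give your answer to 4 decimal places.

Sum over the intermediate state after 1 picosecond:
P = P(state II→state I)·P(state I→state I) + P(state II→state II)·P(state II→state I) + P(state II→state V)·P(state V→state I)
  = 0.38×0.33 + 0.28×0.38 + 0.34×0.38
  = 0.1254 + 0.1064 + 0.1292 = 0.3610

0.3610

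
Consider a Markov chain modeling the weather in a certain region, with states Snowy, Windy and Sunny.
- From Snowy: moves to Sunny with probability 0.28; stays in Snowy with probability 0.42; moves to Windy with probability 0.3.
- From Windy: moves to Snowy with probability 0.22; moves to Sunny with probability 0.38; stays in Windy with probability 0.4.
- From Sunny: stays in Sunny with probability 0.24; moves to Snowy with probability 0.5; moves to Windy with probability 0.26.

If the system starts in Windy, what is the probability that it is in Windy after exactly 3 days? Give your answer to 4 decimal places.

0.3203

Propagate the distribution vector 3 days from Windy.
After 0 days: (0.0000, 1.0000, 0.0000)
After 1 day: (0.2200, 0.4000, 0.3800)
After 2 days: (0.3704, 0.3248, 0.3048)
After 3 days: (0.3794, 0.3203, 0.3003)
P(in Windy after 3 days) = 0.3203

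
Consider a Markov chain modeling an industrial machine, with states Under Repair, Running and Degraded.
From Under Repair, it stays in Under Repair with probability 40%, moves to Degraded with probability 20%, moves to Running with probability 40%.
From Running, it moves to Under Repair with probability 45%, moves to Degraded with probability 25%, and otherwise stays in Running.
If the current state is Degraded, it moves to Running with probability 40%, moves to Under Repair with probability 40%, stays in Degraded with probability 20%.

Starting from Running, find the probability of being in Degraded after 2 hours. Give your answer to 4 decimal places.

Sum over the intermediate state after 1 hour:
P = P(Running→Under Repair)·P(Under Repair→Degraded) + P(Running→Running)·P(Running→Degraded) + P(Running→Degraded)·P(Degraded→Degraded)
  = 0.45×0.2 + 0.3×0.25 + 0.25×0.2
  = 0.0900 + 0.0750 + 0.0500 = 0.2150

0.2150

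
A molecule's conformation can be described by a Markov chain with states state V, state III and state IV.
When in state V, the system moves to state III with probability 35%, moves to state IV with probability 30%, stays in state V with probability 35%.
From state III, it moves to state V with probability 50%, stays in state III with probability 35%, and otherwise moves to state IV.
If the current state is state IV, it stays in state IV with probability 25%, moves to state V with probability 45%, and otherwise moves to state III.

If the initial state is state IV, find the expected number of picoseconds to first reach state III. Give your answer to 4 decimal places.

Let t(s) be the expected number of picoseconds to first reach state III from state s, with t(state III) = 0. Conditioning on the first picosecond:
t(state V) = 1 + 0.35·t(state V) + 0.3·t(state IV)
t(state IV) = 1 + 0.45·t(state V) + 0.25·t(state IV)
Solving: t(state V) = 2.9787, t(state IV) = 3.1206.
Expected picoseconds from state IV to state III: 3.1206.

3.1206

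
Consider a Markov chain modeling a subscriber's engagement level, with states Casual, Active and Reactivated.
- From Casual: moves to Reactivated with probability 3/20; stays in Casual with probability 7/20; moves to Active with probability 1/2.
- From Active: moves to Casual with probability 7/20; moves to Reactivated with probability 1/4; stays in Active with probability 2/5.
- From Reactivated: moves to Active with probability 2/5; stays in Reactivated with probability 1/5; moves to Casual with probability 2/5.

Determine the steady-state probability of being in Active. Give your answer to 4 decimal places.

Let the stationary distribution be π with π = πP and π_1 + π_2 + π_3 = 1.
π_1 = 0.35·π_1 + 0.35·π_2 + 0.4·π_3
π_2 = 0.5·π_1 + 0.4·π_2 + 0.4·π_3
Solving with the normalization constraint gives π = (0.3602, 0.4360, 0.2038).
So the stationary probability of Active is 0.4360.

0.4360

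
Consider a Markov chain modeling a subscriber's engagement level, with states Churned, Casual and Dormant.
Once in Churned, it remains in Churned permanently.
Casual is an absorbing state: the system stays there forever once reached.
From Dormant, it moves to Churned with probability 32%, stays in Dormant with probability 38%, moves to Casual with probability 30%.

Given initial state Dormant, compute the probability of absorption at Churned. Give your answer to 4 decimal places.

0.5161

Let h(s) be the probability of absorption at Churned starting from transient state s. Then h(Churned) = 1 and h(Casual) = 0. By first-step analysis:
h(Dormant) = 0.32·1 + 0.3·0 + 0.38·h(Dormant)
Solving: h(Dormant) = 0.5161.
Starting from Dormant, the probability is 0.5161.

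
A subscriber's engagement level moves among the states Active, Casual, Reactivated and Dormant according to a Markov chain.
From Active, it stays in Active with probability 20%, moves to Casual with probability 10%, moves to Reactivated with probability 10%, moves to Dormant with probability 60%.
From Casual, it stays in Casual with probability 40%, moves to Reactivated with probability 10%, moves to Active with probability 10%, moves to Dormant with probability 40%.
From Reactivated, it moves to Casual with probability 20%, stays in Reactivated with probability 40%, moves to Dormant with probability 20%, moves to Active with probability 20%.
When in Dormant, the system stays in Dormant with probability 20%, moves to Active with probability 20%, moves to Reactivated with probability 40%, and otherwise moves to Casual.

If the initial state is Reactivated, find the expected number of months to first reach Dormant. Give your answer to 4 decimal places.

3.1600

Let t(s) be the expected number of months to first reach Dormant from state s, with t(Dormant) = 0. Conditioning on the first month:
t(Active) = 1 + 0.2·t(Active) + 0.1·t(Casual) + 0.1·t(Reactivated)
t(Casual) = 1 + 0.1·t(Active) + 0.4·t(Casual) + 0.1·t(Reactivated)
t(Reactivated) = 1 + 0.2·t(Active) + 0.2·t(Casual) + 0.4·t(Reactivated)
Solving: t(Active) = 1.9600, t(Casual) = 2.5200, t(Reactivated) = 3.1600.
Expected months from Reactivated to Dormant: 3.1600.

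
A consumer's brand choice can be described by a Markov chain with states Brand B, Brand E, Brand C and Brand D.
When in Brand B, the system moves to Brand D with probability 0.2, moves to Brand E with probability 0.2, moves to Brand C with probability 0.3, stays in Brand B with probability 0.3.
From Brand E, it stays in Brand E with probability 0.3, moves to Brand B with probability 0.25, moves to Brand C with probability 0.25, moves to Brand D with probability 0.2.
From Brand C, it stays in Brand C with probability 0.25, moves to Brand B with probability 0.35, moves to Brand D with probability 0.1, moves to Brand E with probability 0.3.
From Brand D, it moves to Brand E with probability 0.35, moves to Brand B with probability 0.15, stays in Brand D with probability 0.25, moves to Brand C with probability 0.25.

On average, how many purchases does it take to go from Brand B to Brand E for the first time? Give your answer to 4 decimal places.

Let t(s) be the expected number of purchases to first reach Brand E from state s, with t(Brand E) = 0. Conditioning on the first purchase:
t(Brand B) = 1 + 0.3·t(Brand B) + 0.3·t(Brand C) + 0.2·t(Brand D)
t(Brand C) = 1 + 0.35·t(Brand B) + 0.25·t(Brand C) + 0.1·t(Brand D)
t(Brand D) = 1 + 0.15·t(Brand B) + 0.25·t(Brand C) + 0.25·t(Brand D)
Solving: t(Brand B) = 3.9229, t(Brand C) = 3.6067, t(Brand D) = 3.3202.
Expected purchases from Brand B to Brand E: 3.9229.

3.9229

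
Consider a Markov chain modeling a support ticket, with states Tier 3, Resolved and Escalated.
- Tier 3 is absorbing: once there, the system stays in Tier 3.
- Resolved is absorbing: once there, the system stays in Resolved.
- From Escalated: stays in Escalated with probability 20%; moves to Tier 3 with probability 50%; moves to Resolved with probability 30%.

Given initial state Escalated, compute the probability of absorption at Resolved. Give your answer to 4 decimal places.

Let h(s) be the probability of absorption at Resolved starting from transient state s. Then h(Resolved) = 1 and h(Tier 3) = 0. By first-step analysis:
h(Escalated) = 0.5·0 + 0.3·1 + 0.2·h(Escalated)
Solving: h(Escalated) = 0.3750.
Starting from Escalated, the probability is 0.3750.

0.3750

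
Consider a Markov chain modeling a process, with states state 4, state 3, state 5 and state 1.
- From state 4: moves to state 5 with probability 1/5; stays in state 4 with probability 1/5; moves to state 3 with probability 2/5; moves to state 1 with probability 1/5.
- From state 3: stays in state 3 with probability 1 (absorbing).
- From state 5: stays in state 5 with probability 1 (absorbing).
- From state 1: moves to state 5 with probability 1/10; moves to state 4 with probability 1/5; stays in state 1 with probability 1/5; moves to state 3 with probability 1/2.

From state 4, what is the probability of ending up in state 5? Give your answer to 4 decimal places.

0.3000

Let h(s) be the probability of absorption at state 5 starting from transient state s. Then h(state 5) = 1 and h(state 3) = 0. By first-step analysis:
h(state 4) = 0.2·h(state 4) + 0.4·0 + 0.2·1 + 0.2·h(state 1)
h(state 1) = 0.2·h(state 4) + 0.5·0 + 0.1·1 + 0.2·h(state 1)
Solving: h(state 4) = 0.3000, h(state 1) = 0.2000.
Starting from state 4, the probability is 0.3000.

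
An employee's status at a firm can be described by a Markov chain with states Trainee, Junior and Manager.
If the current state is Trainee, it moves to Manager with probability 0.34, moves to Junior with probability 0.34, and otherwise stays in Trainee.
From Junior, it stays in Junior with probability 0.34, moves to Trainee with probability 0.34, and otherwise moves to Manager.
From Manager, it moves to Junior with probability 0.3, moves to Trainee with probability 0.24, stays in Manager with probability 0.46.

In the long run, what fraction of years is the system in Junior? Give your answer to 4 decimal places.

Let the stationary distribution be π with π = πP and π_1 + π_2 + π_3 = 1.
π_1 = 0.32·π_1 + 0.34·π_2 + 0.24·π_3
π_2 = 0.34·π_1 + 0.34·π_2 + 0.3·π_3
Solving with the normalization constraint gives π = (0.2962, 0.3248, 0.3790).
So the stationary probability of Junior is 0.3248.

0.3248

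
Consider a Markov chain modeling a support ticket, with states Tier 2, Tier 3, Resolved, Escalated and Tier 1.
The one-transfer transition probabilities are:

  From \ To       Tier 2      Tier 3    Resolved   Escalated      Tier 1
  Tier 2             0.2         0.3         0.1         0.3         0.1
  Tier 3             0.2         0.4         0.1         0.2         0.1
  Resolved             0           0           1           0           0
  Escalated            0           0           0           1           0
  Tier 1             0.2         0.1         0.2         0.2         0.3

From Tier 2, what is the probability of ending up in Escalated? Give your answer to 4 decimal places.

Let h(s) be the probability of absorption at Escalated starting from transient state s. Then h(Escalated) = 1 and h(Resolved) = 0. By first-step analysis:
h(Tier 2) = 0.2·h(Tier 2) + 0.3·h(Tier 3) + 0.1·0 + 0.3·1 + 0.1·h(Tier 1)
h(Tier 3) = 0.2·h(Tier 2) + 0.4·h(Tier 3) + 0.1·0 + 0.2·1 + 0.1·h(Tier 1)
h(Tier 1) = 0.2·h(Tier 2) + 0.1·h(Tier 3) + 0.2·0 + 0.2·1 + 0.3·h(Tier 1)
Solving: h(Tier 2) = 0.6955, h(Tier 3) = 0.6617, h(Tier 1) = 0.5789.
Starting from Tier 2, the probability is 0.6955.

0.6955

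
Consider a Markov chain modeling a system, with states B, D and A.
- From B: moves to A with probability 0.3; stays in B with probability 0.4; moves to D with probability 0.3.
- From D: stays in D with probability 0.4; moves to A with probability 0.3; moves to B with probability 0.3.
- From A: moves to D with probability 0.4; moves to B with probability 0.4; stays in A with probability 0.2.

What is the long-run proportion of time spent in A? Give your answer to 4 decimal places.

Let the stationary distribution be π with π = πP and π_1 + π_2 + π_3 = 1.
π_1 = 0.4·π_1 + 0.3·π_2 + 0.4·π_3
π_2 = 0.3·π_1 + 0.4·π_2 + 0.4·π_3
Solving with the normalization constraint gives π = (0.3636, 0.3636, 0.2727).
So the stationary probability of A is 0.2727.

0.2727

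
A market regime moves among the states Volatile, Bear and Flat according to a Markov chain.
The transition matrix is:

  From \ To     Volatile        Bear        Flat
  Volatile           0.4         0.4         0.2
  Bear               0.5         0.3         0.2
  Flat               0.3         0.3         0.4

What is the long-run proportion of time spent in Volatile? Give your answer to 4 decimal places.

0.4091

Let the stationary distribution be π with π = πP and π_1 + π_2 + π_3 = 1.
π_1 = 0.4·π_1 + 0.5·π_2 + 0.3·π_3
π_2 = 0.4·π_1 + 0.3·π_2 + 0.3·π_3
Solving with the normalization constraint gives π = (0.4091, 0.3409, 0.2500).
So the stationary probability of Volatile is 0.4091.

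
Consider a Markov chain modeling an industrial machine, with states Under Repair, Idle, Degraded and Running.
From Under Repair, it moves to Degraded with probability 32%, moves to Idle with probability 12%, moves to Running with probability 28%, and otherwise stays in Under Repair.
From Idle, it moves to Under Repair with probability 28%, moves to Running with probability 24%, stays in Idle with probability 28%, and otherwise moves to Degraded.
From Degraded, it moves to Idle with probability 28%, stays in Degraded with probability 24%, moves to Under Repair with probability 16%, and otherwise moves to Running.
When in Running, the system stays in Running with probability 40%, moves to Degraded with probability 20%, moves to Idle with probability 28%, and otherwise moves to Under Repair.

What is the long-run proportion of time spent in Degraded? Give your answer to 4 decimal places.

0.2335

Let the stationary distribution be π with π = πP and π_1 + π_2 + π_3 + π_4 = 1.
π_1 = 0.28·π_1 + 0.28·π_2 + 0.16·π_3 + 0.12·π_4
π_2 = 0.12·π_1 + 0.28·π_2 + 0.28·π_3 + 0.28·π_4
π_3 = 0.32·π_1 + 0.2·π_2 + 0.24·π_3 + 0.2·π_4
Solving with the normalization constraint gives π = (0.2012, 0.2478, 0.2335, 0.3175).
So the stationary probability of Degraded is 0.2335.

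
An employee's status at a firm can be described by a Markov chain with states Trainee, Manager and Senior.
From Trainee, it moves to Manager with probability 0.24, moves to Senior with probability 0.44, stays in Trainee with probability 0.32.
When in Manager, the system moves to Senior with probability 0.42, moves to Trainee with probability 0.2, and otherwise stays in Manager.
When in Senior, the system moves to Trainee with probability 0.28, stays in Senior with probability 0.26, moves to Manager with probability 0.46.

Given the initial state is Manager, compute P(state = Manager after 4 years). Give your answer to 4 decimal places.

Propagate the distribution vector 4 years from Manager.
After 0 years: (0.0000, 1.0000, 0.0000)
After 1 year: (0.2000, 0.3800, 0.4200)
After 2 years: (0.2576, 0.3856, 0.3568)
After 3 years: (0.2595, 0.3725, 0.3681)
After 4 years: (0.2606, 0.3731, 0.3663)
P(in Manager after 4 years) = 0.3731

0.3731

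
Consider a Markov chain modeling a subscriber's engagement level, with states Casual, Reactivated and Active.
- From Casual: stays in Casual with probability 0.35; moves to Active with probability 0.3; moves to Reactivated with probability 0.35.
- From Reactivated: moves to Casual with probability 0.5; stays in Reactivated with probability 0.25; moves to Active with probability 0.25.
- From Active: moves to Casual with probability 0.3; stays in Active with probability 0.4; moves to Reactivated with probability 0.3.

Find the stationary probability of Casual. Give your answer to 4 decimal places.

0.3797

Let the stationary distribution be π with π = πP and π_1 + π_2 + π_3 = 1.
π_1 = 0.35·π_1 + 0.5·π_2 + 0.3·π_3
π_2 = 0.35·π_1 + 0.25·π_2 + 0.3·π_3
Solving with the normalization constraint gives π = (0.3797, 0.3038, 0.3165).
So the stationary probability of Casual is 0.3797.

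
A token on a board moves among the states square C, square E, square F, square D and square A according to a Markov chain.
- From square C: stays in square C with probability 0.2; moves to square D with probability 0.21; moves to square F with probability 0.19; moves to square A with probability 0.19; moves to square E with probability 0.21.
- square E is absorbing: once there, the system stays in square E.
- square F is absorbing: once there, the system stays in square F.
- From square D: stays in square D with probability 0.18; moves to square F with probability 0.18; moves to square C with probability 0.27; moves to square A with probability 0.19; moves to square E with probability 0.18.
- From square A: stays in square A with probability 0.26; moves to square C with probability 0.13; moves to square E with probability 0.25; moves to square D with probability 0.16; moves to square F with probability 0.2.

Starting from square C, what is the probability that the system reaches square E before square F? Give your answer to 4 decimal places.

Let h(s) be the probability of absorption at square E starting from transient state s. Then h(square E) = 1 and h(square F) = 0. By first-step analysis:
h(square C) = 0.2·h(square C) + 0.21·1 + 0.19·0 + 0.21·h(square D) + 0.19·h(square A)
h(square D) = 0.27·h(square C) + 0.18·1 + 0.18·0 + 0.18·h(square D) + 0.19·h(square A)
h(square A) = 0.13·h(square C) + 0.25·1 + 0.2·0 + 0.16·h(square D) + 0.26·h(square A)
Solving: h(square C) = 0.5276, h(square D) = 0.5190, h(square A) = 0.5427.
Starting from square C, the probability is 0.5276.

0.5276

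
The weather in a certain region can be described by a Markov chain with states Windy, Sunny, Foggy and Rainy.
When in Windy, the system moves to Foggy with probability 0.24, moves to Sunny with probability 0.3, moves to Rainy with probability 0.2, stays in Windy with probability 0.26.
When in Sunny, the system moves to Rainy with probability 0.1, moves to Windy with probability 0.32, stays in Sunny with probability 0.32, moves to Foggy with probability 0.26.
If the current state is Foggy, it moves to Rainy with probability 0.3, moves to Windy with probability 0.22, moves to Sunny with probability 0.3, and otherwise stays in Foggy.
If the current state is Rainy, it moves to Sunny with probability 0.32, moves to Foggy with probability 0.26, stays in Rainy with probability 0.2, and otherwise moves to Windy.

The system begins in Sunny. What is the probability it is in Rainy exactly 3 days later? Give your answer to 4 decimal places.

Propagate the distribution vector 3 days from Sunny.
After 0 days: (0.0000, 1.0000, 0.0000, 0.0000)
After 1 day: (0.3200, 0.3200, 0.2600, 0.1000)
After 2 days: (0.2648, 0.3084, 0.2328, 0.1940)
After 3 days: (0.2614, 0.3100, 0.2361, 0.1924)
P(in Rainy after 3 days) = 0.1924

0.1924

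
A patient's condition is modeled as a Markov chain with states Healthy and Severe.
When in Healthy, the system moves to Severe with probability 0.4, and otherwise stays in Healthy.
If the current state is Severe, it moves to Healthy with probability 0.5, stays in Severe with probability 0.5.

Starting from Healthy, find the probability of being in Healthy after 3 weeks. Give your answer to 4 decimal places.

0.5560

Propagate the distribution vector 3 weeks from Healthy.
After 0 weeks: (1.0000, 0.0000)
After 1 week: (0.6000, 0.4000)
After 2 weeks: (0.5600, 0.4400)
After 3 weeks: (0.5560, 0.4440)
P(in Healthy after 3 weeks) = 0.5560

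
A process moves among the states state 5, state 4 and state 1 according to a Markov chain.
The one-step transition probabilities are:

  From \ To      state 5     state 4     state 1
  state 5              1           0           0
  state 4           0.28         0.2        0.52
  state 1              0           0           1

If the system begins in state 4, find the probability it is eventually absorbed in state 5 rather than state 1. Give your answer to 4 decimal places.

Let h(s) be the probability of absorption at state 5 starting from transient state s. Then h(state 5) = 1 and h(state 1) = 0. By first-step analysis:
h(state 4) = 0.28·1 + 0.2·h(state 4) + 0.52·0
Solving: h(state 4) = 0.3500.
Starting from state 4, the probability is 0.3500.

0.3500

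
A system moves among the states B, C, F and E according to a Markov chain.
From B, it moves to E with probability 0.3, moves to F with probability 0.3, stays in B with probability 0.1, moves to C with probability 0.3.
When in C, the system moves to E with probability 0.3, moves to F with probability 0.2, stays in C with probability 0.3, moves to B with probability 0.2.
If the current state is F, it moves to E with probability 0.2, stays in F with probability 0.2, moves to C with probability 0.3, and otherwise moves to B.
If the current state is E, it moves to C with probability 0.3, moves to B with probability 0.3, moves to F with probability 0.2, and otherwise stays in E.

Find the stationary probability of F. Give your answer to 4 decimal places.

0.2225

Let the stationary distribution be π with π = πP and π_1 + π_2 + π_3 + π_4 = 1.
π_1 = 0.1·π_1 + 0.2·π_2 + 0.3·π_3 + 0.3·π_4
π_2 = 0.3·π_1 + 0.3·π_2 + 0.3·π_3 + 0.3·π_4
π_3 = 0.3·π_1 + 0.2·π_2 + 0.2·π_3 + 0.2·π_4
Solving with the normalization constraint gives π = (0.2250, 0.3000, 0.2225, 0.2525).
So the stationary probability of F is 0.2225.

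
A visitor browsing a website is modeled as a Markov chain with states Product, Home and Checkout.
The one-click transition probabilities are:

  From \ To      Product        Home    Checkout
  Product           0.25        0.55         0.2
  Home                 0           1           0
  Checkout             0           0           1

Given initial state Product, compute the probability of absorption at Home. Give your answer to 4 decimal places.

Let h(s) be the probability of absorption at Home starting from transient state s. Then h(Home) = 1 and h(Checkout) = 0. By first-step analysis:
h(Product) = 0.25·h(Product) + 0.55·1 + 0.2·0
Solving: h(Product) = 0.7333.
Starting from Product, the probability is 0.7333.

0.7333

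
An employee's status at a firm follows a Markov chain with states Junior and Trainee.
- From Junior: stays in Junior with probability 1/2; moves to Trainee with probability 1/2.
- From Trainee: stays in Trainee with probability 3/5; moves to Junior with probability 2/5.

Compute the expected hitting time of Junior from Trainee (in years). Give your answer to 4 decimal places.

2.5000

Let t(s) be the expected number of years to first reach Junior from state s, with t(Junior) = 0. Conditioning on the first year:
t(Trainee) = 1 + 0.6·t(Trainee)
Solving: t(Trainee) = 2.5000.
Expected years from Trainee to Junior: 2.5000.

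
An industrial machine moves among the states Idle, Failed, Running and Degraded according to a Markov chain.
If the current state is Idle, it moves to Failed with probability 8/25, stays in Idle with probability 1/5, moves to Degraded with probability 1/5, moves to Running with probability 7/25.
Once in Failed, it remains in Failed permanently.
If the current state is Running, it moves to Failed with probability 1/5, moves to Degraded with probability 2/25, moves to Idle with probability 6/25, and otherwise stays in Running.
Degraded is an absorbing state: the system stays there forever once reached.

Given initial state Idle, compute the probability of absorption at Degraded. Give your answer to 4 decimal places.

Let h(s) be the probability of absorption at Degraded starting from transient state s. Then h(Degraded) = 1 and h(Failed) = 0. By first-step analysis:
h(Idle) = 0.2·h(Idle) + 0.32·0 + 0.28·h(Running) + 0.2·1
h(Running) = 0.24·h(Idle) + 0.2·0 + 0.48·h(Running) + 0.08·1
Solving: h(Idle) = 0.3624, h(Running) = 0.3211.
Starting from Idle, the probability is 0.3624.

0.3624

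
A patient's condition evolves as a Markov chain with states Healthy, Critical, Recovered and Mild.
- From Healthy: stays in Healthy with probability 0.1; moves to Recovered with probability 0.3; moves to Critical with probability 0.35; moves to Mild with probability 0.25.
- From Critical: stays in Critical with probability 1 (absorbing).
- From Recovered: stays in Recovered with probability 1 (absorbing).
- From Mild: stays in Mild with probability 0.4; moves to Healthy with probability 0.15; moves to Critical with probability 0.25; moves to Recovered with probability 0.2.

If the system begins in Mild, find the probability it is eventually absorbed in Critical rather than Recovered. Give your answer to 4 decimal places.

0.5522

Let h(s) be the probability of absorption at Critical starting from transient state s. Then h(Critical) = 1 and h(Recovered) = 0. By first-step analysis:
h(Healthy) = 0.1·h(Healthy) + 0.35·1 + 0.3·0 + 0.25·h(Mild)
h(Mild) = 0.15·h(Healthy) + 0.25·1 + 0.2·0 + 0.4·h(Mild)
Solving: h(Healthy) = 0.5423, h(Mild) = 0.5522.
Starting from Mild, the probability is 0.5522.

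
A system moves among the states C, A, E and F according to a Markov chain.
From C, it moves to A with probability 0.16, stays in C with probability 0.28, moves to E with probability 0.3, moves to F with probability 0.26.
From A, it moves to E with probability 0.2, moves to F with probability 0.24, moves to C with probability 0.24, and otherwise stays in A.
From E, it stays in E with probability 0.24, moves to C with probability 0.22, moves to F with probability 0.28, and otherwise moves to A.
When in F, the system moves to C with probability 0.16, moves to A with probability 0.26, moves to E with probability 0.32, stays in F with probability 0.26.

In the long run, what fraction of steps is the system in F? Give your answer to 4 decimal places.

Let the stationary distribution be π with π = πP and π_1 + π_2 + π_3 + π_4 = 1.
π_1 = 0.28·π_1 + 0.24·π_2 + 0.22·π_3 + 0.16·π_4
π_2 = 0.16·π_1 + 0.32·π_2 + 0.26·π_3 + 0.26·π_4
π_3 = 0.3·π_1 + 0.2·π_2 + 0.24·π_3 + 0.32·π_4
Solving with the normalization constraint gives π = (0.2228, 0.2529, 0.2641, 0.2602).
So the stationary probability of F is 0.2602.

0.2602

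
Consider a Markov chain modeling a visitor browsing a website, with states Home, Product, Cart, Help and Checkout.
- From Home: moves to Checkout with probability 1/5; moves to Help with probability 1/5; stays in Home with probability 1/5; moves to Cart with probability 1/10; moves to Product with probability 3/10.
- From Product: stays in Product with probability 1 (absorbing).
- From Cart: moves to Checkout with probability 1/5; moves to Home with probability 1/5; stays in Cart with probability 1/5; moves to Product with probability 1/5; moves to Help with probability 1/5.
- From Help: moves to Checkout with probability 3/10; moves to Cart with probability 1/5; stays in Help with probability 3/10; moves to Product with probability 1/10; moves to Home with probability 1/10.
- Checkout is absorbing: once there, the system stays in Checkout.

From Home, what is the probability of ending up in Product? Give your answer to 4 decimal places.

0.5213

Let h(s) be the probability of absorption at Product starting from transient state s. Then h(Product) = 1 and h(Checkout) = 0. By first-step analysis:
h(Home) = 0.2·h(Home) + 0.3·1 + 0.1·h(Cart) + 0.2·h(Help) + 0.2·0
h(Cart) = 0.2·h(Home) + 0.2·1 + 0.2·h(Cart) + 0.2·h(Help) + 0.2·0
h(Help) = 0.1·h(Home) + 0.1·1 + 0.2·h(Cart) + 0.3·h(Help) + 0.3·0
Solving: h(Home) = 0.5213, h(Cart) = 0.4681, h(Help) = 0.3511.
Starting from Home, the probability is 0.5213.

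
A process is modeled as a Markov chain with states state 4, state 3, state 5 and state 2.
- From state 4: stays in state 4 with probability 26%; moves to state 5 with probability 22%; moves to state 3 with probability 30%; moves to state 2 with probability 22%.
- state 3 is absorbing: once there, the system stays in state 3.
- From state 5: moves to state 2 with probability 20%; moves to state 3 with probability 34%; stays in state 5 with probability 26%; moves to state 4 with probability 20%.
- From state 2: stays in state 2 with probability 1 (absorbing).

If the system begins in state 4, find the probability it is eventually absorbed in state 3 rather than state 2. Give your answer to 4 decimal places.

0.5894

Let h(s) be the probability of absorption at state 3 starting from transient state s. Then h(state 3) = 1 and h(state 2) = 0. By first-step analysis:
h(state 4) = 0.26·h(state 4) + 0.3·1 + 0.22·h(state 5) + 0.22·0
h(state 5) = 0.2·h(state 4) + 0.34·1 + 0.26·h(state 5) + 0.2·0
Solving: h(state 4) = 0.5894, h(state 5) = 0.6187.
Starting from state 4, the probability is 0.5894.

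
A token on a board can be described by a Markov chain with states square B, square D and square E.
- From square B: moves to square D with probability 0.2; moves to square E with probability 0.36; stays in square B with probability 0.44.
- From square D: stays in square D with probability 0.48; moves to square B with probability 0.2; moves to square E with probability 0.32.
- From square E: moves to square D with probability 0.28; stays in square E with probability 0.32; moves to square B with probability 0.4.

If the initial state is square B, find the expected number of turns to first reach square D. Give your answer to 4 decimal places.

Let t(s) be the expected number of turns to first reach square D from state s, with t(square D) = 0. Conditioning on the first turn:
t(square B) = 1 + 0.44·t(square B) + 0.36·t(square E)
t(square E) = 1 + 0.4·t(square B) + 0.32·t(square E)
Solving: t(square B) = 4.3919, t(square E) = 4.0541.
Expected turns from square B to square D: 4.3919.

4.3919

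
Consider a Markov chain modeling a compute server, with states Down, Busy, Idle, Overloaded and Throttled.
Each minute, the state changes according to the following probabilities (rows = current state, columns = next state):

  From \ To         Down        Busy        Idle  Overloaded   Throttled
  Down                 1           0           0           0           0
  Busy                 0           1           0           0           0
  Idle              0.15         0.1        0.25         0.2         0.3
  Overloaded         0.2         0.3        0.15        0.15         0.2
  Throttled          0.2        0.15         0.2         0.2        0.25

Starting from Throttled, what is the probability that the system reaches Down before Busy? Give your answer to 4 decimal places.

Let h(s) be the probability of absorption at Down starting from transient state s. Then h(Down) = 1 and h(Busy) = 0. By first-step analysis:
h(Idle) = 0.15·1 + 0.1·0 + 0.25·h(Idle) + 0.2·h(Overloaded) + 0.3·h(Throttled)
h(Overloaded) = 0.2·1 + 0.3·0 + 0.15·h(Idle) + 0.15·h(Overloaded) + 0.2·h(Throttled)
h(Throttled) = 0.2·1 + 0.15·0 + 0.2·h(Idle) + 0.2·h(Overloaded) + 0.25·h(Throttled)
Solving: h(Idle) = 0.5330, h(Overloaded) = 0.4540, h(Throttled) = 0.5299.
Starting from Throttled, the probability is 0.5299.

0.5299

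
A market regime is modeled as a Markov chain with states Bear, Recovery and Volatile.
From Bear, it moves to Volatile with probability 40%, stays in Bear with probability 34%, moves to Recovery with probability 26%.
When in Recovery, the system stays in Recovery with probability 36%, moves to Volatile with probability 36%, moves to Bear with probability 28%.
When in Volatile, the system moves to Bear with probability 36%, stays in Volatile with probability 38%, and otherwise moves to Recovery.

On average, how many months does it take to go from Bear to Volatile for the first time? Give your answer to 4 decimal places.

2.5744

Let t(s) be the expected number of months to first reach Volatile from state s, with t(Volatile) = 0. Conditioning on the first month:
t(Bear) = 1 + 0.34·t(Bear) + 0.26·t(Recovery)
t(Recovery) = 1 + 0.28·t(Bear) + 0.36·t(Recovery)
Solving: t(Bear) = 2.5744, t(Recovery) = 2.6888.
Expected months from Bear to Volatile: 2.5744.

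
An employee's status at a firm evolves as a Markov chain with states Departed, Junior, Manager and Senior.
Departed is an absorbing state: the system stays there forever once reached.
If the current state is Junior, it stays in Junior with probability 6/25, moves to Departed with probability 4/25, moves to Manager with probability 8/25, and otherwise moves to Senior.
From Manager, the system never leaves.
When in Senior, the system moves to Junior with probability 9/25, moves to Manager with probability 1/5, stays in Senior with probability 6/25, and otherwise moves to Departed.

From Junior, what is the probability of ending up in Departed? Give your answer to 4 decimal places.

0.3725

Let h(s) be the probability of absorption at Departed starting from transient state s. Then h(Departed) = 1 and h(Manager) = 0. By first-step analysis:
h(Junior) = 0.16·1 + 0.24·h(Junior) + 0.32·0 + 0.28·h(Senior)
h(Senior) = 0.2·1 + 0.36·h(Junior) + 0.2·0 + 0.24·h(Senior)
Solving: h(Junior) = 0.3725, h(Senior) = 0.4396.
Starting from Junior, the probability is 0.3725.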